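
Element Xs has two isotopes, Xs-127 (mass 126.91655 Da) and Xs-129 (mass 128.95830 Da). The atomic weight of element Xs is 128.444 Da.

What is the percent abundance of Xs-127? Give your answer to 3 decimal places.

25.189%

Writing the weighted mean with unknown fraction x of Xs-127:
126.91655·x + 128.95830·(1 − x) = 128.444
(126.91655 − 128.95830)·x = 128.444 − 128.95830
x = -0.51430 / -2.04175 = 0.25189 → 25.189% Xs-127, 74.811% Xs-129.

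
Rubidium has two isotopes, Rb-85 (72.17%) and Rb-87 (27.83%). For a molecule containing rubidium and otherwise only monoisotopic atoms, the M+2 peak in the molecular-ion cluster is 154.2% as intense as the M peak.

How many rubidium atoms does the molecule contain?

4

With n Rb atoms, P(M+2)/P(M) = C(n,1)·p^(n−1)q / p^n = n·q/p = n · 0.2783/0.7217.
n = 1.542 × 0.7217/0.2783 = 4.00 ≈ 4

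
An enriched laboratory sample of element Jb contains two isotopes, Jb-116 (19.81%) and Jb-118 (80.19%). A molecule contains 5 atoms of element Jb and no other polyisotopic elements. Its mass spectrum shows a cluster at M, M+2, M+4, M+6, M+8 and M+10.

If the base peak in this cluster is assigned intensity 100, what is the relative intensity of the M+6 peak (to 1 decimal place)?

(0.1981 + 0.8019)^5 gives M 0.0003, M+2 0.0062, M+4 0.0500, M+6 0.2024, M+8 0.4096, M+10 0.3316; the largest is M+8.
P(M+8) = C(5,4) × 0.1981^1 × 0.8019^4 = 5 × 0.1981 × 0.41350508 = 0.409577 (base)
P(M+6) = C(5,3) × 0.1981^2 × 0.8019^3 = 10 × 0.03924361 × 0.51565667 = 0.202362
Relative intensity = 0.202362 / 0.409577 × 100 = 49.4

49.4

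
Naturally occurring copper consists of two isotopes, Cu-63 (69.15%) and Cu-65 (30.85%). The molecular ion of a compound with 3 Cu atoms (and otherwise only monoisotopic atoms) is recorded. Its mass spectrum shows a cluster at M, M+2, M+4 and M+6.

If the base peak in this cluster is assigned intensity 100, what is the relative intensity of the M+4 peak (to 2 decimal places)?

44.61

Binomial terms of (0.6915 + 0.3085)^3: M 0.3307, M+2 0.4425, M+4 0.1974, M+6 0.0294 → M+2 is the base peak.
P(M+2) = C(3,1) × 0.6915^2 × 0.3085^1 = 3 × 0.47817225 × 0.3085 = 0.442548 (base)
P(M+4) = C(3,2) × 0.6915^1 × 0.3085^2 = 3 × 0.6915 × 0.09517225 = 0.197435
Relative intensity = 0.197435 / 0.442548 × 100 = 44.61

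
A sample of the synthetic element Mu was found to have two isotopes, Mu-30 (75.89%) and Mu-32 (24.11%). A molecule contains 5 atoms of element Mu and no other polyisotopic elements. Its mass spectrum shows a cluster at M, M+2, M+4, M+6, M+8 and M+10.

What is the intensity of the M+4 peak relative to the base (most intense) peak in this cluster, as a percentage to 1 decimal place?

Term probabilities: M 0.2517, M+2 0.3999, M+4 0.2541, M+6 0.0807, M+8 0.0128, M+10 0.0008. Base peak = M+2.
P(M+2) = C(5,1) × 0.7589^4 × 0.2411^1 = 5 × 0.33169445 × 0.2411 = 0.399858 (base)
P(M+4) = C(5,2) × 0.7589^3 × 0.2411^2 = 10 × 0.43707268 × 0.05812921 = 0.254067
Relative intensity = 0.254067 / 0.399858 × 100 = 63.5

63.5%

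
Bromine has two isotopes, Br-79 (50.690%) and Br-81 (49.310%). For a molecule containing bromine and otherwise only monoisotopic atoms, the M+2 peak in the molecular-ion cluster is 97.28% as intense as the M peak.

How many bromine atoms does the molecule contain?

For n independent Br atoms, I(M+2)/I(M) = n · (abundance Br-81) / (abundance Br-79) = n · 0.49310/0.50690.
n = 0.9728 × 0.50690/0.49310 = 1.00 ≈ 1

1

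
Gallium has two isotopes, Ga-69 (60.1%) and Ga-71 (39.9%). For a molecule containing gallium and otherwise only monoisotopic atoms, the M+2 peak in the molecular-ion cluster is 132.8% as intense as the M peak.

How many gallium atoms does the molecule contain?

For n independent Ga atoms, I(M+2)/I(M) = n · (abundance Ga-71) / (abundance Ga-69) = n · 0.399/0.601.
n = 1.328 × 0.601/0.399 = 2.00 ≈ 2

2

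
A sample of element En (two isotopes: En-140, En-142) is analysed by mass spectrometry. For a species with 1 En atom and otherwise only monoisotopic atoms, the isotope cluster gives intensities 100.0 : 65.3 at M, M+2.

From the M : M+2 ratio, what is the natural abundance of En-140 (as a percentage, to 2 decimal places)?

60.50%

Write p for the En-140 fraction. I(M+2)/I(M) = [C(1,1)·p^0·(1−p)] / p^1 = 1·(1−p)/p = 65.3/100.0 = 0.6530
(1−p)/p = 0.6530/1 = 0.6530  ⇒  p = 1/(1 + 0.6530) = 0.6050
En-140: 60.50%, En-142: 39.50%.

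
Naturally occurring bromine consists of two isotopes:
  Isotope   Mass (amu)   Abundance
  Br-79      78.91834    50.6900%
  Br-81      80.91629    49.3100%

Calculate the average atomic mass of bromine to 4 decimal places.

79.9035 amu

Ar = Σ fᵢ·mᵢ = 0.506900 × 78.91834 + 0.493100 × 80.91629
= 40.003707 + 39.899823 = 79.903530 amu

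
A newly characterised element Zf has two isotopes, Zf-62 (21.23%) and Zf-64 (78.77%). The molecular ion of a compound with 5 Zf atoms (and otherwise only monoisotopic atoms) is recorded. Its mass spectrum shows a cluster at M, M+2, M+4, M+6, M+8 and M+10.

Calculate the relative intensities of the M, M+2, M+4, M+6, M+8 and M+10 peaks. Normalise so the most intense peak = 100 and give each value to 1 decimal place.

0.1 : 2.0 : 14.5 : 53.9 : 100.0 : 74.2

The 5 Zf atoms are independent, so intensities follow the terms of (0.2123 + 0.7877)^5.
P(M) = 0.2123^5 = 0.000431
P(M+2) = 5 × 0.2123^4 × 0.7877^1 = 0.008001
P(M+4) = 10 × 0.2123^3 × 0.7877^2 = 0.059371
P(M+6) = 10 × 0.2123^2 × 0.7877^3 = 0.220284
P(M+8) = 5 × 0.2123^1 × 0.7877^4 = 0.408661
P(M+10) = 0.7877^5 = 0.303252
The M+8 peak is largest (0.408661); scaling to 100 gives 0.1 : 2.0 : 14.5 : 53.9 : 100.0 : 74.2.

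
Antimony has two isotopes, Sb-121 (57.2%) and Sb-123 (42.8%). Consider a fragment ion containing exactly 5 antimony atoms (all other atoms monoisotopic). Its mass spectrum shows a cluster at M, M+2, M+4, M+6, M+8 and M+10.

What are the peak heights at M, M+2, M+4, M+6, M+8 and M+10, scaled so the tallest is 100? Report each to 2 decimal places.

17.86 : 66.82 : 100.00 : 74.83 : 27.99 : 4.19

The 5 Sb atoms are independent, so intensities follow the terms of (0.572 + 0.428)^5.
P(M) = 0.572^5 = 0.061232
P(M+2) = 5 × 0.572^4 × 0.428^1 = 0.229086
P(M+4) = 10 × 0.572^3 × 0.428^2 = 0.342827
P(M+6) = 10 × 0.572^2 × 0.428^3 = 0.256521
P(M+8) = 5 × 0.572^1 × 0.428^4 = 0.095971
P(M+10) = 0.428^5 = 0.014362
The M+4 peak is largest (0.342827); scaling to 100 gives 17.86 : 66.82 : 100.00 : 74.83 : 27.99 : 4.19.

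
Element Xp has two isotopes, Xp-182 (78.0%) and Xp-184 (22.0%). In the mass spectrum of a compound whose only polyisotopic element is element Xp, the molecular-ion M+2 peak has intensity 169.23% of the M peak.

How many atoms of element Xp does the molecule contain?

6

The M+2/M ratio from n Xp atoms is n · q/p = n · 0.220/0.780.
n = 1.6923 × 0.780/0.220 = 6.00 ≈ 6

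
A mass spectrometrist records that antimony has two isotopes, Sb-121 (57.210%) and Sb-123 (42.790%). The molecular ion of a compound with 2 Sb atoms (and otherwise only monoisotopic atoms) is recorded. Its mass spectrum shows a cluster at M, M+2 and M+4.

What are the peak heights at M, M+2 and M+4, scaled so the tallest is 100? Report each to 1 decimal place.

Expanding (0.57210 + 0.42790)^2:
P(M) = 0.57210^2 = 0.327298
P(M+2) = 2 × 0.57210^1 × 0.42790^1 = 0.489603
P(M+4) = 0.42790^2 = 0.183098
The M+2 peak is largest (0.489603); scaling to 100 gives 66.8 : 100.0 : 37.4.

66.8 : 100.0 : 37.4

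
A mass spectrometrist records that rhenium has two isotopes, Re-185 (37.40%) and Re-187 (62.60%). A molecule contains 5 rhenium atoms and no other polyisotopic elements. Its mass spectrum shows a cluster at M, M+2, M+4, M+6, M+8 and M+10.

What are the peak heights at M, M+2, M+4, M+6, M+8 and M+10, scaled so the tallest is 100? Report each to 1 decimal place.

Each Re atom is independently Re-185 (p = 0.3740) or Re-187 (q = 0.6260); the cluster is the binomial expansion (p + q)^5.
P(M) = 0.3740^5 = 0.007317
P(M+2) = 5 × 0.3740^4 × 0.6260^1 = 0.061239
P(M+4) = 10 × 0.3740^3 × 0.6260^2 = 0.205005
P(M+6) = 10 × 0.3740^2 × 0.6260^3 = 0.343136
P(M+8) = 5 × 0.3740^1 × 0.6260^4 = 0.287170
P(M+10) = 0.6260^5 = 0.096133
The M+6 peak is largest (0.343136); scaling to 100 gives 2.1 : 17.8 : 59.7 : 100.0 : 83.7 : 28.0.

2.1 : 17.8 : 59.7 : 100.0 : 83.7 : 28.0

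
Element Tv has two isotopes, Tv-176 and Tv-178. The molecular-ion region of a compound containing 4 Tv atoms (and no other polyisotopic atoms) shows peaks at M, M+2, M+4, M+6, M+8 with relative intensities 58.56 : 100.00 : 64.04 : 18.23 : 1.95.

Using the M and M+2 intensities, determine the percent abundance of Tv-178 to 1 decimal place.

29.9%

Write p for the Tv-176 fraction. I(M+2)/I(M) = [C(4,1)·p^3·(1−p)] / p^4 = 4·(1−p)/p = 100.00/58.56 = 1.7077
(1−p)/p = 1.7077/4 = 0.4269  ⇒  p = 1/(1 + 0.4269) = 0.7008
Tv-176: 70.1%, Tv-178: 29.9%.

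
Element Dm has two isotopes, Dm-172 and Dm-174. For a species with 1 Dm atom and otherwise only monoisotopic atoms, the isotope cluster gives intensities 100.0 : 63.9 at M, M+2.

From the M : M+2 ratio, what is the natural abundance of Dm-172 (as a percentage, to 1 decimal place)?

Let p = fractional abundance of Dm-172. I(M+2)/I(M) = [C(1,1)·p^0·(1−p)] / p^1 = 1·(1−p)/p = 63.9/100.0 = 0.6390
(1−p)/p = 0.6390/1 = 0.6390  ⇒  p = 1/(1 + 0.6390) = 0.6101
Dm-172: 61.0%, Dm-174: 39.0%.

61.0%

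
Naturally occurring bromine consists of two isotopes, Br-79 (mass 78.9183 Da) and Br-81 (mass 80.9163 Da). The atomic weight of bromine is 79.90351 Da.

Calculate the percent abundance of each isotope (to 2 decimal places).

Writing the weighted mean with unknown fraction x of Br-79:
78.9183·x + 80.9163·(1 − x) = 79.90351
(78.9183 − 80.9163)·x = 79.90351 − 80.9163
x = -1.01279 / -1.9980 = 0.50690 → 50.69% Br-79, 49.31% Br-81.

Br-79: 50.69%, Br-81: 49.31%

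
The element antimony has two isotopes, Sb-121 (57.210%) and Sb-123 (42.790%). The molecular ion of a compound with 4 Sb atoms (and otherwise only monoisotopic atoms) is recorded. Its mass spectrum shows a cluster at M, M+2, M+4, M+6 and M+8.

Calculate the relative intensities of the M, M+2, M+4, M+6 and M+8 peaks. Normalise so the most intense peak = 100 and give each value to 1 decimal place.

Each Sb atom is independently Sb-121 (p = 0.57210) or Sb-123 (q = 0.42790); the cluster is the binomial expansion (p + q)^4.
P(M) = 0.57210^4 = 0.107124
P(M+2) = 4 × 0.57210^3 × 0.42790^1 = 0.320493
P(M+4) = 6 × 0.57210^2 × 0.42790^2 = 0.359567
P(M+6) = 4 × 0.57210^1 × 0.42790^3 = 0.179291
P(M+8) = 0.42790^4 = 0.033525
The M+4 peak is largest (0.359567); scaling to 100 gives 29.8 : 89.1 : 100.0 : 49.9 : 9.3.

29.8 : 89.1 : 100.0 : 49.9 : 9.3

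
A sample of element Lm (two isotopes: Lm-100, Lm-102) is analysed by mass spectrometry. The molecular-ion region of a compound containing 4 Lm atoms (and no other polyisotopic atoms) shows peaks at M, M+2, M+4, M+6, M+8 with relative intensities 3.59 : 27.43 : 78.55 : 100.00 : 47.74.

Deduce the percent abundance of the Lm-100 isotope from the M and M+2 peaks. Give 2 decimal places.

34.36%

Let p = fractional abundance of Lm-100. I(M+2)/I(M) = [C(4,1)·p^3·(1−p)] / p^4 = 4·(1−p)/p = 27.43/3.59 = 7.6407
(1−p)/p = 7.6407/4 = 1.9102  ⇒  p = 1/(1 + 1.9102) = 0.3436
Lm-100: 34.36%, Lm-102: 65.64%.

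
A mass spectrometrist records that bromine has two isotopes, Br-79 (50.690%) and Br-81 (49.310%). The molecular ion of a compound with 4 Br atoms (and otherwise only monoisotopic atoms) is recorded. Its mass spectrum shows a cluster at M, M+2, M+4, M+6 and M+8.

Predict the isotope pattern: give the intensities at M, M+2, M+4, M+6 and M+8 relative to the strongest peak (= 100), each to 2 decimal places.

Each Br atom is independently Br-79 (p = 0.50690) or Br-81 (q = 0.49310); the cluster is the binomial expansion (p + q)^4.
P(M) = 0.50690^4 = 0.066022
P(M+2) = 4 × 0.50690^3 × 0.49310^1 = 0.256899
P(M+4) = 6 × 0.50690^2 × 0.49310^2 = 0.374857
P(M+6) = 4 × 0.50690^1 × 0.49310^3 = 0.243101
P(M+8) = 0.49310^4 = 0.059121
The M+4 peak is largest (0.374857); scaling to 100 gives 17.61 : 68.53 : 100.00 : 64.85 : 15.77.

17.61 : 68.53 : 100.00 : 64.85 : 15.77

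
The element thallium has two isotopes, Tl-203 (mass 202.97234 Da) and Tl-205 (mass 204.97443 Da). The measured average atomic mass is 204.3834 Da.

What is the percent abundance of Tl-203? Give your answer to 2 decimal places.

29.52%

Let x be the fractional abundance of Tl-203; then Tl-205 has abundance 1 − x.
202.97234·x + 204.97443·(1 − x) = 204.3834
(202.97234 − 204.97443)·x = 204.3834 − 204.97443
x = -0.59103 / -2.00209 = 0.29521 → 29.52% Tl-203, 70.48% Tl-205.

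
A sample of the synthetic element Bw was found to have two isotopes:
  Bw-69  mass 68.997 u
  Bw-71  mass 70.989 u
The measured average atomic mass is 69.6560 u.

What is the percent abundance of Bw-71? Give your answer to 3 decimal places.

Let x be the fractional abundance of Bw-69; then Bw-71 has abundance 1 − x.
68.997·x + 70.989·(1 − x) = 69.6560
(68.997 − 70.989)·x = 69.6560 − 70.989
x = -1.3330 / -1.992 = 0.66918 → 66.918% Bw-69, 33.082% Bw-71.

33.082%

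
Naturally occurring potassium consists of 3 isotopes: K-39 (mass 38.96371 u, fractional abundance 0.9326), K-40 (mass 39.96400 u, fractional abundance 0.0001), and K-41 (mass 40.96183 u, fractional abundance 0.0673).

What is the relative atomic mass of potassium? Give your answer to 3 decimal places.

Ar = Σ fᵢ·mᵢ = 0.9326 × 38.96371 + 0.0001 × 39.96400 + 0.0673 × 40.96183
= 36.337556 + 0.003996 + 2.756731 = 39.098283 u

39.098 u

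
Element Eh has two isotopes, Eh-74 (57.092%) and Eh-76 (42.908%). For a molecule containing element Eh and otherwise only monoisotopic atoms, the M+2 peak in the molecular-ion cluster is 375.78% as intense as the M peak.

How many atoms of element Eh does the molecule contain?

5

With n Eh atoms, P(M+2)/P(M) = C(n,1)·p^(n−1)q / p^n = n·q/p = n · 0.42908/0.57092.
n = 3.7578 × 0.57092/0.42908 = 5.00 ≈ 5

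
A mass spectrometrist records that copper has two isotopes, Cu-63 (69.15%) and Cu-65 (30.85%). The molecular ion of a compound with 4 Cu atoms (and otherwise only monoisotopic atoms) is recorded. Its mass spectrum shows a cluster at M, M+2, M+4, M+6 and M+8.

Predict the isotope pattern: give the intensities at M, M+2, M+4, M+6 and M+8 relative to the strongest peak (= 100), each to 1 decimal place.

The 4 Cu atoms are independent, so intensities follow the terms of (0.6915 + 0.3085)^4.
P(M) = 0.6915^4 = 0.228649
P(M+2) = 4 × 0.6915^3 × 0.3085^1 = 0.408030
P(M+4) = 6 × 0.6915^2 × 0.3085^2 = 0.273052
P(M+6) = 4 × 0.6915^1 × 0.3085^3 = 0.081212
P(M+8) = 0.3085^4 = 0.009058
The M+2 peak is largest (0.408030); scaling to 100 gives 56.0 : 100.0 : 66.9 : 19.9 : 2.2.

56.0 : 100.0 : 66.9 : 19.9 : 2.2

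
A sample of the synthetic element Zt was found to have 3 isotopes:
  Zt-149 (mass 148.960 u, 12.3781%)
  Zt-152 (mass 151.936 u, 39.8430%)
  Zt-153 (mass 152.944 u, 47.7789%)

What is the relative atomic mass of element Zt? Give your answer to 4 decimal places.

The abundance-weighted mean is 0.123781 × 148.960 + 0.398430 × 151.936 + 0.477789 × 152.944
= 18.43842 + 60.53586 + 73.07496 = 152.04924 u

152.0492 u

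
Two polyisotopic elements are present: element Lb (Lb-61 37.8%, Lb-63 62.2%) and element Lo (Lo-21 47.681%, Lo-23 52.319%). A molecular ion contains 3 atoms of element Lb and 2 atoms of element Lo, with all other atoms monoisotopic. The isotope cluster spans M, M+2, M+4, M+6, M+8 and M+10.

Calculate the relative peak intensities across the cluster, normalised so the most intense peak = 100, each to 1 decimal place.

Element Lb pattern (n=3): 0.05401015 : 0.26662154 : 0.43872646 : 0.24064185
Element Lo pattern (n=2): 0.22734778 : 0.49892445 : 0.27372778
Convolve the two distributions (both contribute in 2-u steps):
  M: 0.05401015×0.22734778 = 0.012279
  M+2: 0.05401015×0.49892445 + 0.26662154×0.22734778 = 0.087563
  M+4: 0.05401015×0.27372778 + 0.26662154×0.49892445 + 0.43872646×0.22734778 = 0.247552
  M+6: 0.26662154×0.27372778 + 0.43872646×0.49892445 + 0.24064185×0.22734778 = 0.346582
  M+8: 0.43872646×0.27372778 + 0.24064185×0.49892445 = 0.240154
  M+10: 0.24064185×0.27372778 = 0.065870
Scale to base peak (0.346582) = 100: 3.5 : 25.3 : 71.4 : 100.0 : 69.3 : 19.0

3.5 : 25.3 : 71.4 : 100.0 : 69.3 : 19.0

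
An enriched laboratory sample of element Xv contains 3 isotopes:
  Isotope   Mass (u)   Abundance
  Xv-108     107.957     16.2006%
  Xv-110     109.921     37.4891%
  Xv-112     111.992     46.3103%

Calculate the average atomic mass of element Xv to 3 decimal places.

110.562 u

Weight each isotope mass by its fractional abundance: 0.162006 × 107.957 + 0.374891 × 109.921 + 0.463103 × 111.992
= 17.4897 + 41.2084 + 51.8638 = 110.5619 u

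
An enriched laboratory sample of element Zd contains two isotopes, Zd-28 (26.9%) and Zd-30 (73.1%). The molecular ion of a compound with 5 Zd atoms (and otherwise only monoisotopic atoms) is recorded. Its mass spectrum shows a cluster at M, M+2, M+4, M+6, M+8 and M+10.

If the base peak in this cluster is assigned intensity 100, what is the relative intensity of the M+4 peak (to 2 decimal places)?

27.08

Binomial terms of (0.269 + 0.731)^5: M 0.0014, M+2 0.0191, M+4 0.1040, M+6 0.2827, M+8 0.3841, M+10 0.2087 → M+8 is the base peak.
P(M+8) = C(5,4) × 0.269^1 × 0.731^4 = 5 × 0.2690 × 0.28554168 = 0.384054 (base)
P(M+4) = C(5,2) × 0.269^3 × 0.731^2 = 10 × 0.01946511 × 0.534361 = 0.104014
Relative intensity = 0.104014 / 0.384054 × 100 = 27.08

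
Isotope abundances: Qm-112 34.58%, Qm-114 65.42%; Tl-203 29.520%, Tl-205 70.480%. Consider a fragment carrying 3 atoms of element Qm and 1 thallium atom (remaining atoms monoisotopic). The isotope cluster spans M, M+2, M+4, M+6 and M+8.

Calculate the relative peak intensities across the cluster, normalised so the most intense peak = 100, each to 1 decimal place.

Element Qm pattern (n=3): 0.04134995 : 0.23468308 : 0.443984 : 0.27998297
Thallium pattern (n=1): 0.2952 : 0.7048
Convolve the two distributions (both contribute in 2-u steps):
  M: 0.04134995×0.2952 = 0.012207
  M+2: 0.04134995×0.7048 + 0.23468308×0.2952 = 0.098422
  M+4: 0.23468308×0.7048 + 0.443984×0.2952 = 0.296469
  M+6: 0.443984×0.7048 + 0.27998297×0.2952 = 0.395571
  M+8: 0.27998297×0.7048 = 0.197332
Scale to base peak (0.395571) = 100: 3.1 : 24.9 : 74.9 : 100.0 : 49.9

3.1 : 24.9 : 74.9 : 100.0 : 49.9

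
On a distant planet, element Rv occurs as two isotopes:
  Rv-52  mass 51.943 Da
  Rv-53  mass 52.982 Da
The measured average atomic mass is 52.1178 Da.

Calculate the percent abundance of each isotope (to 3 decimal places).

Rv-52: 83.176%, Rv-53: 16.824%

Let x be the fractional abundance of Rv-52; then Rv-53 has abundance 1 − x.
51.943·x + 52.982·(1 − x) = 52.1178
(51.943 − 52.982)·x = 52.1178 − 52.982
x = -0.8642 / -1.039 = 0.83176 → 83.176% Rv-52, 16.824% Rv-53.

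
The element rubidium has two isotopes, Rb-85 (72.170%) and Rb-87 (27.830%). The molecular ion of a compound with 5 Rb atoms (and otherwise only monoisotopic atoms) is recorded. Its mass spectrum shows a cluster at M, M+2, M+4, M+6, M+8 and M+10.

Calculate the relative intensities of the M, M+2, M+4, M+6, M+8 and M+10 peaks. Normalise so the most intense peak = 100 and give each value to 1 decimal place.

Expanding (0.72170 + 0.27830)^5:
P(M) = 0.72170^5 = 0.195787
P(M+2) = 5 × 0.72170^4 × 0.27830^1 = 0.377494
P(M+4) = 10 × 0.72170^3 × 0.27830^2 = 0.291136
P(M+6) = 10 × 0.72170^2 × 0.27830^3 = 0.112267
P(M+8) = 5 × 0.72170^1 × 0.27830^4 = 0.021646
P(M+10) = 0.27830^5 = 0.001669
The M+2 peak is largest (0.377494); scaling to 100 gives 51.9 : 100.0 : 77.1 : 29.7 : 5.7 : 0.4.

51.9 : 100.0 : 77.1 : 29.7 : 5.7 : 0.4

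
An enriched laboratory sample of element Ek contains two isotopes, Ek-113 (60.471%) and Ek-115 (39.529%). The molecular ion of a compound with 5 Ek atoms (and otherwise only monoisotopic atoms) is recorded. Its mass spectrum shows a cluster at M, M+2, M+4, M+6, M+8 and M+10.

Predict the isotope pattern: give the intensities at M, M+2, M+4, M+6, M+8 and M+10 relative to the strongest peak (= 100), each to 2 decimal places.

23.40 : 76.49 : 100.00 : 65.37 : 21.37 : 2.79

The 5 Ek atoms are independent, so intensities follow the terms of (0.60471 + 0.39529)^5.
P(M) = 0.60471^5 = 0.080860
P(M+2) = 5 × 0.60471^4 × 0.39529^1 = 0.264286
P(M+4) = 10 × 0.60471^3 × 0.39529^2 = 0.345520
P(M+6) = 10 × 0.60471^2 × 0.39529^3 = 0.225861
P(M+8) = 5 × 0.60471^1 × 0.39529^4 = 0.073821
P(M+10) = 0.39529^5 = 0.009651
The M+4 peak is largest (0.345520); scaling to 100 gives 23.40 : 76.49 : 100.00 : 65.37 : 21.37 : 2.79.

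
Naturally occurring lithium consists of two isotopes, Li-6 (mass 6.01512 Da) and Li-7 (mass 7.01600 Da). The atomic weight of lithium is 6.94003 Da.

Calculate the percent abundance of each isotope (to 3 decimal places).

Li-6: 7.590%, Li-7: 92.410%

Writing the weighted mean with unknown fraction x of Li-6:
6.01512·x + 7.01600·(1 − x) = 6.94003
(6.01512 − 7.01600)·x = 6.94003 − 7.01600
x = -0.07597 / -1.00088 = 0.07590 → 7.590% Li-6, 92.410% Li-7.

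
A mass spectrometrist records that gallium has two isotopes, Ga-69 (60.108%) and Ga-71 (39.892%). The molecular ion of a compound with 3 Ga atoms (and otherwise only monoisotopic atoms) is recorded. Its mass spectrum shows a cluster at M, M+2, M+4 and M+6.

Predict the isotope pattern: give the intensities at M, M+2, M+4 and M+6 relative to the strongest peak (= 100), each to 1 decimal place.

Expanding (0.60108 + 0.39892)^3:
P(M) = 0.60108^3 = 0.217169
P(M+2) = 3 × 0.60108^2 × 0.39892^1 = 0.432386
P(M+4) = 3 × 0.60108^1 × 0.39892^2 = 0.286963
P(M+6) = 0.39892^3 = 0.063483
The M+2 peak is largest (0.432386); scaling to 100 gives 50.2 : 100.0 : 66.4 : 14.7.

50.2 : 100.0 : 66.4 : 14.7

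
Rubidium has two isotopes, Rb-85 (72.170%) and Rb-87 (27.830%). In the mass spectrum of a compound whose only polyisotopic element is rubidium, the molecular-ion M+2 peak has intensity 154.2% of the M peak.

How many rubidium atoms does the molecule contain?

4

The M+2/M ratio from n Rb atoms is n · q/p = n · 0.27830/0.72170.
n = 1.542 × 0.72170/0.27830 = 4.00 ≈ 4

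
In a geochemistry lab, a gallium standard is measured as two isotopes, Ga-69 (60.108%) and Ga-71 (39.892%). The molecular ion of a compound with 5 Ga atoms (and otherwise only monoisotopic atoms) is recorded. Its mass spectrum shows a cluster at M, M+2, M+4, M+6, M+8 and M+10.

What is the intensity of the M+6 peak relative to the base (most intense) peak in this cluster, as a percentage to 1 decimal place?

66.4%

Binomial terms of (0.60108 + 0.39892)^5: M 0.0785, M+2 0.2604, M+4 0.3456, M+6 0.2294, M+8 0.0761, M+10 0.0101 → M+4 is the base peak.
P(M+4) = C(5,2) × 0.60108^3 × 0.39892^2 = 10 × 0.2171685 × 0.15913717 = 0.345596 (base)
P(M+6) = C(5,3) × 0.60108^2 × 0.39892^3 = 10 × 0.36129717 × 0.063483 = 0.229362
Relative intensity = 0.229362 / 0.345596 × 100 = 66.4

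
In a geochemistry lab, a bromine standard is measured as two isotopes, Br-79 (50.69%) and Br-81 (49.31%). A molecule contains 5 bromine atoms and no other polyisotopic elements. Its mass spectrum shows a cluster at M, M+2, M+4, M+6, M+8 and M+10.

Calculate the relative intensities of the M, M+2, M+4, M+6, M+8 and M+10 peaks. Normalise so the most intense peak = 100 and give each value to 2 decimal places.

The 5 Br atoms are independent, so intensities follow the terms of (0.5069 + 0.4931)^5.
P(M) = 0.5069^5 = 0.033467
P(M+2) = 5 × 0.5069^4 × 0.4931^1 = 0.162777
P(M+4) = 10 × 0.5069^3 × 0.4931^2 = 0.316692
P(M+6) = 10 × 0.5069^2 × 0.4931^3 = 0.308070
P(M+8) = 5 × 0.5069^1 × 0.4931^4 = 0.149842
P(M+10) = 0.4931^5 = 0.029152
The M+4 peak is largest (0.316692); scaling to 100 gives 10.57 : 51.40 : 100.00 : 97.28 : 47.31 : 9.21.

10.57 : 51.40 : 100.00 : 97.28 : 47.31 : 9.21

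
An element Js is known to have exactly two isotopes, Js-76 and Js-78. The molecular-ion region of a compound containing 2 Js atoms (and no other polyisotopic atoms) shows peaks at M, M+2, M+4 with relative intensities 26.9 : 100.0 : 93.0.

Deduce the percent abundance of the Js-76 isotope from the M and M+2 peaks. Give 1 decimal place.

Let p = fractional abundance of Js-76. I(M+2)/I(M) = [C(2,1)·p^1·(1−p)] / p^2 = 2·(1−p)/p = 100.0/26.9 = 3.7175
(1−p)/p = 3.7175/2 = 1.8587  ⇒  p = 1/(1 + 1.8587) = 0.3498
Js-76: 35.0%, Js-78: 65.0%.

35.0%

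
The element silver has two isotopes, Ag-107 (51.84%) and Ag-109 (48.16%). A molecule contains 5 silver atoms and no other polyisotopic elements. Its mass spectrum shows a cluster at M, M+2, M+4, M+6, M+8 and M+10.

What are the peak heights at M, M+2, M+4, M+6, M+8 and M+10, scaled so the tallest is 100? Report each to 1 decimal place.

11.6 : 53.8 : 100.0 : 92.9 : 43.2 : 8.0

Expanding (0.5184 + 0.4816)^5:
P(M) = 0.5184^5 = 0.037439
P(M+2) = 5 × 0.5184^4 × 0.4816^1 = 0.173907
P(M+4) = 10 × 0.5184^3 × 0.4816^2 = 0.323123
P(M+6) = 10 × 0.5184^2 × 0.4816^3 = 0.300185
P(M+8) = 5 × 0.5184^1 × 0.4816^4 = 0.139438
P(M+10) = 0.4816^5 = 0.025908
The M+4 peak is largest (0.323123); scaling to 100 gives 11.6 : 53.8 : 100.0 : 92.9 : 43.2 : 8.0.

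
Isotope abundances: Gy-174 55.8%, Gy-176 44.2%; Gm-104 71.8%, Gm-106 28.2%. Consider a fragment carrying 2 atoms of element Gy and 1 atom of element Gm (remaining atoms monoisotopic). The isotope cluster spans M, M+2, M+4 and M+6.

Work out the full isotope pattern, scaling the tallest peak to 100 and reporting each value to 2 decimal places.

Element Gy pattern (n=2): 0.311364 : 0.493272 : 0.195364
Element Gm pattern (n=1): 0.7180 : 0.2820
Convolve the two distributions (both contribute in 2-u steps):
  M: 0.311364×0.7180 = 0.223559
  M+2: 0.311364×0.2820 + 0.493272×0.7180 = 0.441974
  M+4: 0.493272×0.2820 + 0.195364×0.7180 = 0.279374
  M+6: 0.195364×0.2820 = 0.055093
Scale to base peak (0.441974) = 100: 50.58 : 100.00 : 63.21 : 12.47

50.58 : 100.00 : 63.21 : 12.47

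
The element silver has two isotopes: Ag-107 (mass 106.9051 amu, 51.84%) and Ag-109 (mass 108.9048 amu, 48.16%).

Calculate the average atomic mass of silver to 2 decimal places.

Weight each isotope mass by its fractional abundance: 0.5184 × 106.9051 + 0.4816 × 108.9048
= 55.41960 + 52.44855 = 107.86815 amu

107.87 amu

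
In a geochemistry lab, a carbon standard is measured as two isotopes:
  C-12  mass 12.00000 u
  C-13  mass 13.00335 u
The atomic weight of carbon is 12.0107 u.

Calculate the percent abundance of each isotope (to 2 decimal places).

C-12: 98.93%, C-13: 1.07%

Writing the weighted mean with unknown fraction x of C-12:
12.00000·x + 13.00335·(1 − x) = 12.0107
(12.00000 − 13.00335)·x = 12.0107 − 13.00335
x = -0.99265 / -1.00335 = 0.98934 → 98.93% C-12, 1.07% C-13.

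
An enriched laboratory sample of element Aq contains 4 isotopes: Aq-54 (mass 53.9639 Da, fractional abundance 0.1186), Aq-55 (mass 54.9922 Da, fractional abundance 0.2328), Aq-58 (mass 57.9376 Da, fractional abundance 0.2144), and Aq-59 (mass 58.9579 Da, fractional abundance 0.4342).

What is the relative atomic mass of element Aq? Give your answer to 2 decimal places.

Weight each isotope mass by its fractional abundance: 0.1186 × 53.9639 + 0.2328 × 54.9922 + 0.2144 × 57.9376 + 0.4342 × 58.9579
= 6.40012 + 12.80218 + 12.42182 + 25.59952 = 57.22364 Da

57.22 Da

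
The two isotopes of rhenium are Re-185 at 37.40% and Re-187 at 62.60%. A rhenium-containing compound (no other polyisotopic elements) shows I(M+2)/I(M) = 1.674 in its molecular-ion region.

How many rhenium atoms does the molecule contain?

1

The M+2/M ratio from n Re atoms is n · q/p = n · 0.6260/0.3740.
n = 1.674 × 0.3740/0.6260 = 1.00 ≈ 1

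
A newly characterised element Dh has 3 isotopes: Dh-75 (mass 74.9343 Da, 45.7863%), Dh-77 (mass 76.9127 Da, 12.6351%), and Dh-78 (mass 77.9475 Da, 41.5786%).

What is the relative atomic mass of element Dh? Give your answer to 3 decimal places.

76.437 Da

Ar = Σ fᵢ·mᵢ = 0.457863 × 74.9343 + 0.126351 × 76.9127 + 0.415786 × 77.9475
= 34.30964 + 9.71800 + 32.40948 = 76.43712 Da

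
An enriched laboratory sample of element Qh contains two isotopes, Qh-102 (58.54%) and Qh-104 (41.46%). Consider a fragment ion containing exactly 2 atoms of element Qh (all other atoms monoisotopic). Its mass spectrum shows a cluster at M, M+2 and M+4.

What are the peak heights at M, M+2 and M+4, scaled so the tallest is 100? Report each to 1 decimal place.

The 2 Qh atoms are independent, so intensities follow the terms of (0.5854 + 0.4146)^2.
P(M) = 0.5854^2 = 0.342693
P(M+2) = 2 × 0.5854^1 × 0.4146^1 = 0.485414
P(M+4) = 0.4146^2 = 0.171893
The M+2 peak is largest (0.485414); scaling to 100 gives 70.6 : 100.0 : 35.4.

70.6 : 100.0 : 35.4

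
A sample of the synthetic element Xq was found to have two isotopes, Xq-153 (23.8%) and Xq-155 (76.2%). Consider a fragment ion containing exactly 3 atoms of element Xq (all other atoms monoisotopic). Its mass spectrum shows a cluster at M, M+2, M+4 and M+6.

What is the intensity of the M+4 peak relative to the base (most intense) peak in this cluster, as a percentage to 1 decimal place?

(0.238 + 0.762)^3 gives M 0.0135, M+2 0.1295, M+4 0.4146, M+6 0.4425; the largest is M+6.
P(M+6) = C(3,3) × 0.238^0 × 0.762^3 = 1 × 1.0000 × 0.44245073 = 0.442451 (base)
P(M+4) = C(3,2) × 0.238^1 × 0.762^2 = 3 × 0.2380 × 0.580644 = 0.414580
Relative intensity = 0.414580 / 0.442451 × 100 = 93.7

93.7%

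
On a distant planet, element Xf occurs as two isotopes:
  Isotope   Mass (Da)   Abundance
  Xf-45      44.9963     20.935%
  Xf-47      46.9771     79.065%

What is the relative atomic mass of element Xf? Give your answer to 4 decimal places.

46.5624 Da

The abundance-weighted mean is 0.20935 × 44.9963 + 0.79065 × 46.9771
= 9.41998 + 37.14244 = 46.56242 Da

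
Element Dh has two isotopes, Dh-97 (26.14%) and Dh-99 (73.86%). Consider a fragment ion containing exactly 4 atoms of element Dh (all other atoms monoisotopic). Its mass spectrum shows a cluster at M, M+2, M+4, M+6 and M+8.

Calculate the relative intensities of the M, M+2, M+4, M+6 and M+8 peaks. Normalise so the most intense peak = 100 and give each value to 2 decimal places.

Each Dh atom is independently Dh-97 (p = 0.2614) or Dh-99 (q = 0.7386); the cluster is the binomial expansion (p + q)^4.
P(M) = 0.2614^4 = 0.004669
P(M+2) = 4 × 0.2614^3 × 0.7386^1 = 0.052770
P(M+4) = 6 × 0.2614^2 × 0.7386^2 = 0.223656
P(M+6) = 4 × 0.2614^1 × 0.7386^3 = 0.421302
P(M+8) = 0.7386^4 = 0.297603
The M+6 peak is largest (0.421302); scaling to 100 gives 1.11 : 12.53 : 53.09 : 100.00 : 70.64.

1.11 : 12.53 : 53.09 : 100.00 : 70.64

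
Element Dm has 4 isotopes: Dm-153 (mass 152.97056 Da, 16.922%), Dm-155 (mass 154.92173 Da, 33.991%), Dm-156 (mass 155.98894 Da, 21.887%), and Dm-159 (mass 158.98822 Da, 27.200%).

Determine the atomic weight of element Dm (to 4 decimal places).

155.9312 Da

Weight each isotope mass by its fractional abundance: 0.16922 × 152.97056 + 0.33991 × 154.92173 + 0.21887 × 155.98894 + 0.27200 × 158.98822
= 25.885678 + 52.659445 + 34.141299 + 43.244796 = 155.931218 Da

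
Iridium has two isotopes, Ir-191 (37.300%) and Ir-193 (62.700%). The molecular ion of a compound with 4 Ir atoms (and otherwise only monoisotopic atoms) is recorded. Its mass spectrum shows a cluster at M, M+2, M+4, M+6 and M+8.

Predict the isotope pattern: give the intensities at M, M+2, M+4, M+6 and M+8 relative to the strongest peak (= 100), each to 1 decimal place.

Each Ir atom is independently Ir-191 (p = 0.37300) or Ir-193 (q = 0.62700); the cluster is the binomial expansion (p + q)^4.
P(M) = 0.37300^4 = 0.019357
P(M+2) = 4 × 0.37300^3 × 0.62700^1 = 0.130153
P(M+4) = 6 × 0.37300^2 × 0.62700^2 = 0.328174
P(M+6) = 4 × 0.37300^1 × 0.62700^3 = 0.367766
P(M+8) = 0.62700^4 = 0.154550
The M+6 peak is largest (0.367766); scaling to 100 gives 5.3 : 35.4 : 89.2 : 100.0 : 42.0.

5.3 : 35.4 : 89.2 : 100.0 : 42.0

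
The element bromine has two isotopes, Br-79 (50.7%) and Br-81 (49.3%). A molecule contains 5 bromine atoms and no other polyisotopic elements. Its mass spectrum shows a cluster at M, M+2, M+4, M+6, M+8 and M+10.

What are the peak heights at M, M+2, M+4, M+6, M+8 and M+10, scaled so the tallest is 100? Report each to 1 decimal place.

10.6 : 51.4 : 100.0 : 97.2 : 47.3 : 9.2

Expanding (0.507 + 0.493)^5:
P(M) = 0.507^5 = 0.033500
P(M+2) = 5 × 0.507^4 × 0.493^1 = 0.162873
P(M+4) = 10 × 0.507^3 × 0.493^2 = 0.316751
P(M+6) = 10 × 0.507^2 × 0.493^3 = 0.308004
P(M+8) = 5 × 0.507^1 × 0.493^4 = 0.149750
P(M+10) = 0.493^5 = 0.029123
The M+4 peak is largest (0.316751); scaling to 100 gives 10.6 : 51.4 : 100.0 : 97.2 : 47.3 : 9.2.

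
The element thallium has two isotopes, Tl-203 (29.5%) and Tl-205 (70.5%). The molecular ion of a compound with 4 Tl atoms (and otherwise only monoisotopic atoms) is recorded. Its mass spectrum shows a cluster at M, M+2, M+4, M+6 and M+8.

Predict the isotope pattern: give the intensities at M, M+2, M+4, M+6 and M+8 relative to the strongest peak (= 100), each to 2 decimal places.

1.83 : 17.51 : 62.77 : 100.00 : 59.75

The 4 Tl atoms are independent, so intensities follow the terms of (0.295 + 0.705)^4.
P(M) = 0.295^4 = 0.007573
P(M+2) = 4 × 0.295^3 × 0.705^1 = 0.072396
P(M+4) = 6 × 0.295^2 × 0.705^2 = 0.259522
P(M+6) = 4 × 0.295^1 × 0.705^3 = 0.413475
P(M+8) = 0.705^4 = 0.247034
The M+6 peak is largest (0.413475); scaling to 100 gives 1.83 : 17.51 : 62.77 : 100.00 : 59.75.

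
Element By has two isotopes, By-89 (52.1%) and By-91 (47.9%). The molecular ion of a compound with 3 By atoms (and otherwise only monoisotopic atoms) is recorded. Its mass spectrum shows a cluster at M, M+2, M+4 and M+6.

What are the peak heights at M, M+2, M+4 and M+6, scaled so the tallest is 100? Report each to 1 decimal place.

36.3 : 100.0 : 91.9 : 28.2

The 3 By atoms are independent, so intensities follow the terms of (0.521 + 0.479)^3.
P(M) = 0.521^3 = 0.141421
P(M+2) = 3 × 0.521^2 × 0.479^1 = 0.390061
P(M+4) = 3 × 0.521^1 × 0.479^2 = 0.358616
P(M+6) = 0.479^3 = 0.109902
The M+2 peak is largest (0.390061); scaling to 100 gives 36.3 : 100.0 : 91.9 : 28.2.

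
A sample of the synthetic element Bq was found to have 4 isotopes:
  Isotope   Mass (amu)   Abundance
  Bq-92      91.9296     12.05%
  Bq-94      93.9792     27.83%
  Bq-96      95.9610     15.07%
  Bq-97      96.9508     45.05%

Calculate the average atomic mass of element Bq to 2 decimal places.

Average mass = Σ (abundance × isotope mass) = 0.1205 × 91.9296 + 0.2783 × 93.9792 + 0.1507 × 95.9610 + 0.4505 × 96.9508
= 11.07752 + 26.15441 + 14.46132 + 43.67634 = 95.36959 amu

95.37 amu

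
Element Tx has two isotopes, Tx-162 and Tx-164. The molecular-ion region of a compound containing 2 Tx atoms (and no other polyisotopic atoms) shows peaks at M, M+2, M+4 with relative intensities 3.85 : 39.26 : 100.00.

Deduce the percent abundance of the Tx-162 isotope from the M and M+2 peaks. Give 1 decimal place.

Let p = fractional abundance of Tx-162. I(M+2)/I(M) = [C(2,1)·p^1·(1−p)] / p^2 = 2·(1−p)/p = 39.26/3.85 = 10.1974
(1−p)/p = 10.1974/2 = 5.0987  ⇒  p = 1/(1 + 5.0987) = 0.1640
Tx-162: 16.4%, Tx-164: 83.6%.

16.4%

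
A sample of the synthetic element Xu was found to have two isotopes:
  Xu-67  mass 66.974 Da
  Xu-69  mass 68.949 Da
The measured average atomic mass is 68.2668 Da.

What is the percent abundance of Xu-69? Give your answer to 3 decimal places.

65.458%

Let x be the fractional abundance of Xu-67; then Xu-69 has abundance 1 − x.
66.974·x + 68.949·(1 − x) = 68.2668
(66.974 − 68.949)·x = 68.2668 − 68.949
x = -0.6822 / -1.975 = 0.34542 → 34.542% Xu-67, 65.458% Xu-69.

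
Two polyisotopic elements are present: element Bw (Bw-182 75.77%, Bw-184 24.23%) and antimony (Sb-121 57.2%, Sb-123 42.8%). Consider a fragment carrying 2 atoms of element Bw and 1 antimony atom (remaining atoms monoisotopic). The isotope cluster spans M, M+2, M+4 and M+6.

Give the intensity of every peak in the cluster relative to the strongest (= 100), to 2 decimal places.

72.06 : 100.00 : 41.85 : 5.51

Element Bw pattern (n=2): 0.57410929 : 0.36718142 : 0.05870929
Antimony pattern (n=1): 0.5720 : 0.4280
Convolve the two distributions (both contribute in 2-u steps):
  M: 0.57410929×0.5720 = 0.328391
  M+2: 0.57410929×0.4280 + 0.36718142×0.5720 = 0.455747
  M+4: 0.36718142×0.4280 + 0.05870929×0.5720 = 0.190735
  M+6: 0.05870929×0.4280 = 0.025128
Scale to base peak (0.455747) = 100: 72.06 : 100.00 : 41.85 : 5.51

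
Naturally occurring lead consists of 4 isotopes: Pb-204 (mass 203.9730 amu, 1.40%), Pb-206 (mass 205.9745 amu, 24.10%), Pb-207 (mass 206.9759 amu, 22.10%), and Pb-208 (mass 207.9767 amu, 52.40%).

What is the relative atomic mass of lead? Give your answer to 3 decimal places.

The abundance-weighted mean is 0.0140 × 203.9730 + 0.2410 × 205.9745 + 0.2210 × 206.9759 + 0.5240 × 207.9767
= 2.85562 + 49.63985 + 45.74167 + 108.97979 = 207.21693 amu

207.217 amu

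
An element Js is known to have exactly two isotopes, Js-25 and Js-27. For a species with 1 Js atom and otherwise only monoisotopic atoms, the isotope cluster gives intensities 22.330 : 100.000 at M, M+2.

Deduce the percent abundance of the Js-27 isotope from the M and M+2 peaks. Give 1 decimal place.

Let p = fractional abundance of Js-25. I(M+2)/I(M) = [C(1,1)·p^0·(1−p)] / p^1 = 1·(1−p)/p = 100.000/22.330 = 4.4783
(1−p)/p = 4.4783/1 = 4.4783  ⇒  p = 1/(1 + 4.4783) = 0.1825
Js-25: 18.3%, Js-27: 81.7%.

81.7%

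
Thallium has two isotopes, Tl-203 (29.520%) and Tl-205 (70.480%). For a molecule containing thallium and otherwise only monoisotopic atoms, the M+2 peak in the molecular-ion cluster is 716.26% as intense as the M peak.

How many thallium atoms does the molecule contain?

With n Tl atoms, P(M+2)/P(M) = C(n,1)·p^(n−1)q / p^n = n·q/p = n · 0.70480/0.29520.
n = 7.1626 × 0.29520/0.70480 = 3.00 ≈ 3

3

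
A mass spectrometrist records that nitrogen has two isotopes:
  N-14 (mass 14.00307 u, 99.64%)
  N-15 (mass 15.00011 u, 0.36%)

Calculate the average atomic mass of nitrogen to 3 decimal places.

14.007 u

Ar = Σ fᵢ·mᵢ = 0.9964 × 14.00307 + 0.0036 × 15.00011
= 13.952659 + 0.054000 = 14.006659 u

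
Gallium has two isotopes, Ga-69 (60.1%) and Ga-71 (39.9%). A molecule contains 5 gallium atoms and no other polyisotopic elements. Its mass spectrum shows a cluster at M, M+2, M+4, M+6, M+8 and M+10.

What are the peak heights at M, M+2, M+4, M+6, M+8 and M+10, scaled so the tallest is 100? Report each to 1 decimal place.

The 5 Ga atoms are independent, so intensities follow the terms of (0.601 + 0.399)^5.
P(M) = 0.601^5 = 0.078410
P(M+2) = 5 × 0.601^4 × 0.399^1 = 0.260280
P(M+4) = 10 × 0.601^3 × 0.399^2 = 0.345596
P(M+6) = 10 × 0.601^2 × 0.399^3 = 0.229439
P(M+8) = 5 × 0.601^1 × 0.399^4 = 0.076162
P(M+10) = 0.399^5 = 0.010113
The M+4 peak is largest (0.345596); scaling to 100 gives 22.7 : 75.3 : 100.0 : 66.4 : 22.0 : 2.9.

22.7 : 75.3 : 100.0 : 66.4 : 22.0 : 2.9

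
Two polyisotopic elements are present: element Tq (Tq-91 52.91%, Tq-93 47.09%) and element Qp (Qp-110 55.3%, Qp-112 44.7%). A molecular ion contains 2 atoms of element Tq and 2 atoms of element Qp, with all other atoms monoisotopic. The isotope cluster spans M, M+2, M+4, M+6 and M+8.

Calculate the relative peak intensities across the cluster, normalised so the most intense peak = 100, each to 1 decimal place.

Element Tq pattern (n=2): 0.27994681 : 0.49830638 : 0.22174681
Element Qp pattern (n=2): 0.305809 : 0.494382 : 0.199809
Convolve the two distributions (both contribute in 2-u steps):
  M: 0.27994681×0.305809 = 0.085610
  M+2: 0.27994681×0.494382 + 0.49830638×0.305809 = 0.290787
  M+4: 0.27994681×0.199809 + 0.49830638×0.494382 + 0.22174681×0.305809 = 0.370102
  M+6: 0.49830638×0.199809 + 0.22174681×0.494382 = 0.209194
  M+8: 0.22174681×0.199809 = 0.044307
Scale to base peak (0.370102) = 100: 23.1 : 78.6 : 100.0 : 56.5 : 12.0

23.1 : 78.6 : 100.0 : 56.5 : 12.0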